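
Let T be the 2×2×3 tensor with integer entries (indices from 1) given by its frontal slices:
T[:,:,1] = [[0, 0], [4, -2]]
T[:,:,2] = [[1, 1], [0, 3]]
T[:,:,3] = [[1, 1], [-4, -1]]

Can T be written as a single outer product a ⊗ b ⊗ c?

The mode-3 unfolding of T (rows indexed by k, columns by (i,j) = (1,1), (1,2), (2,1), (2,2)) is [[0, 0, 4, -2], [1, 1, 0, 3], [1, 1, -4, -1]].
There the 3×3 minor on rows k ∈ {1, 2, 3}, columns (i,j) ∈ {(1,1), (2,1), (2,2)} is det [[0, 4, -2], [1, 0, 3], [1, -4, -1]] = 24 ≠ 0, so this unfolding has rank ≥ 3; CP rank is at least every unfolding rank, so rank(T) ≥ 3.
In particular rank(T) ≥ 3 > 1, so T is not rank-1.

No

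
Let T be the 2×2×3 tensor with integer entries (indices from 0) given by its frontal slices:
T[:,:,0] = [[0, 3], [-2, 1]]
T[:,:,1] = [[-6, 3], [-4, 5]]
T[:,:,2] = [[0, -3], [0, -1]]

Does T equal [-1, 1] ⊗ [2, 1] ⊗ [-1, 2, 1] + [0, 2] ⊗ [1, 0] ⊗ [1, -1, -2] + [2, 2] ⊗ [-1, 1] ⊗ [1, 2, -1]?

Reconstruct entry (0,0,1) from the claimed factors: Σₗ aₗ[0]bₗ[0]cₗ[1] = (-1)·(2)·(2) + (0)·(1)·(-1) + (2)·(-1)·(2) = -8, but T[0,0,1] = -6. The claim is false.

No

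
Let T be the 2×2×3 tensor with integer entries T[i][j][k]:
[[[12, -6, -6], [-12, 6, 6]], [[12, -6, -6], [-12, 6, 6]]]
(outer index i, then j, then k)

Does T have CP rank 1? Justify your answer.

Yes

If T = a ⊗ b ⊗ c then every fibre of T is a multiple of the corresponding factor, so read the factors off the fibres through the nonzero entry T[0,0,0] = 12.
The mode-1 fibre T[:,0,0] = [12, 12] gives a = (1, 1) (primitive direction); the mode-2 fibre T[0,:,0] = [12, -12] gives b = (1, -1); then c[k] = T[0,0,k] / (a[0]·b[0]) = [12, -6, -6] / 1 = (12, -6, -6).
Expanding (1, 1) ⊗ (1, -1) ⊗ (12, -6, -6) reproduces all 12 entries of T, so T = (1, 1) ⊗ (1, -1) ⊗ (12, -6, -6) and rank(T) ≤ 1.
Equivalently every frontal slice T[:,:,k] is c[k] times the rank-1 matrix (1, 1) ⊗ (1, -1). So T has rank 1 (it is nonzero).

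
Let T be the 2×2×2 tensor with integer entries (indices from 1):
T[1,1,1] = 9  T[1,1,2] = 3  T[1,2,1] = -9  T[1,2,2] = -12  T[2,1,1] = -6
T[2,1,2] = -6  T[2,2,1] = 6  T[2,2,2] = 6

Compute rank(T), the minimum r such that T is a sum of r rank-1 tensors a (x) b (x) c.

2

Lower bound: the mode-2 unfolding of T (rows indexed by j, columns by (i,k) = (1,1), (1,2), (2,1), (2,2)) is [[9, 3, -6, -6], [-9, -12, 6, 6]].
There the 2×2 minor on rows j ∈ {1, 2}, columns (i,k) ∈ {(1,1), (1,2)} is det [[9, 3], [-9, -12]] = -81 ≠ 0, so this unfolding has rank ≥ 2; CP rank is at least every unfolding rank, so rank(T) ≥ 2. (Unfolding ranks only ever bound the CP rank from below — rank(T) can be strictly larger than all of them — so the matching upper bound has to come from an explicit 2-term decomposition.)
Upper bound — finding two terms. Write S_k = T[:,:,k] for the frontal slices: S₁ = [[9, -9], [-6, 6]], S₂ = [[3, -12], [-6, 6]].
If T = a₁ (x) b₁ (x) c₁ + a₂ (x) b₂ (x) c₂ then each S_k = c₁[k]·a₁b₁ᵀ + c₂[k]·a₂b₂ᵀ. S₁ and S₂ are linearly independent, so a₁b₁ᵀ and a₂b₂ᵀ must span the same plane of matrices: they are the rank-1 matrices of the form x·S₁ + y·S₂.
det(x·S₁ + y·S₂) is −54·xy − 54·y² = (-54)·(y)(x + y), vanishing at (x:y) = (1:0) and (1:-1).
M₁ = S₁ = [[9, -9], [-6, 6]] = 3·[3, -2][1, -1]ᵀ and M₂ = S₁ − S₂ = [[6, 3], [0, 0]] = 3·[1, 0][2, 1]ᵀ, so take a₁ = [3, -2], b₁ = [1, -1], a₂ = [1, 0], b₂ = [2, 1].
Each slice is an integer combination of E₁ = a₁b₁ᵀ and E₂ = a₂b₂ᵀ: S₁ = 3·E₁, S₂ = 3·E₁ − 3·E₂; reading off coefficients, c₁ = [3, 3] and c₂ = [0, -3].
Hence T = [3, -2] (x) [1, -1] (x) [3, 3] + [1, 0] (x) [2, 1] (x) [0, -3], so rank(T) ≤ 2.
These bounds meet, so rank(T) = 2.
Check entry T[1,1,2] = 3: (3)·(1)·(3) + (1)·(2)·(-3) = 3.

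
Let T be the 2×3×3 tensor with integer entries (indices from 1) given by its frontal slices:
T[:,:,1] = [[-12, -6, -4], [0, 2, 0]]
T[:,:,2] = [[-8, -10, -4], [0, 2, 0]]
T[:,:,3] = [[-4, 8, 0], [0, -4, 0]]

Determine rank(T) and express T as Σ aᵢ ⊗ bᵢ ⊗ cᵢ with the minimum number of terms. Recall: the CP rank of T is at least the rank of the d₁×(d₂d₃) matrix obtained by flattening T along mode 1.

rank(T) = 3

Lower bound: the mode-2 unfolding of T (rows indexed by j, columns by (i,k) = (1,1), (1,2), (1,3), (2,1), (2,2), (2,3)) is [[-12, -8, -4, 0, 0, 0], [-6, -10, 8, 2, 2, -4], [-4, -4, 0, 0, 0, 0]].
There the 3×3 minor on rows j ∈ {1, 2, 3}, columns (i,k) ∈ {(1,1), (1,2), (1,3)} is det [[-12, -8, -4], [-6, -10, 8], [-4, -4, 0]] = -64 ≠ 0, so this unfolding has rank ≥ 3; CP rank is at least every unfolding rank, so rank(T) ≥ 3. (Unfolding ranks only ever bound the CP rank from below — rank(T) can be strictly larger than all of them — so the matching upper bound has to come from an explicit 3-term decomposition.)
Upper bound: T is a sum of 3 rank-1 terms, T = (1, -1) ⊗ (0, 1, 0) ⊗ (-2, -2, 4) + (1, 0) ⊗ (1, -1, 0) ⊗ (-4, 0, -4) + (1, 0) ⊗ (2, 2, 1) ⊗ (-4, -4, 0) (one valid choice — decompositions are not unique — normalised so each a, b is primitive with positive first nonzero entry; check it by expanding all entries), so rank(T) ≤ 3.
These bounds meet, so rank(T) = 3.
Check entry T[1,1,2] = -8: (1)·(0)·(-2) + (1)·(1)·(0) + (1)·(2)·(-4) = -8.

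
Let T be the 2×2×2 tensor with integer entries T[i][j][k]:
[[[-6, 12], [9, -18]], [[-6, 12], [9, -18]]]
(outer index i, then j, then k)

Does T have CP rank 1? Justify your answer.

The mode-1 fibre T[:,0,0] = [-6, -6] gives a = (1, 1) (primitive direction); the mode-2 fibre T[0,:,0] = [-6, 9] gives b = (2, -3); then c[k] = T[0,0,k] / (a[0]·b[0]) = [-6, 12] / 2 = (-3, 6).
Expanding (1, 1) ⊗ (2, -3) ⊗ (-3, 6) reproduces all 8 entries of T, so T = (1, 1) ⊗ (2, -3) ⊗ (-3, 6) and rank(T) ≤ 1.
Equivalently every frontal slice T[:,:,k] is c[k] times the rank-1 matrix (1, 1) ⊗ (2, -3). So T has rank 1 (it is nonzero).

Yes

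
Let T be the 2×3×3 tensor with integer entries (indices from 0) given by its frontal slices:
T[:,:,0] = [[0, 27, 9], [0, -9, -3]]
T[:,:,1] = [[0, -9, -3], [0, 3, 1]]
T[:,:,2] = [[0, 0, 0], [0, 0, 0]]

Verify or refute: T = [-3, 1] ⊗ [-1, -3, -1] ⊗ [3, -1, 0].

Reconstruct entry (0,0,0) from the claimed factors: Σₗ aₗ[0]bₗ[0]cₗ[0] = (-3)·(-1)·(3) = 9, but T[0,0,0] = 0. The claim is false.

No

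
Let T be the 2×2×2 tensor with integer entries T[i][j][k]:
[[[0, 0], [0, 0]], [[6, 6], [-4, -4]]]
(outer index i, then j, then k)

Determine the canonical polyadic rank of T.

1

Lower bound: T ≠ 0 (e.g. T[1,0,0] = 6), so rank(T) ≥ 1.
Upper bound: if T = a (x) b (x) c then every fibre of T is a multiple of the corresponding factor, so read the factors off the fibres through the nonzero entry T[1,0,0] = 6.
The mode-1 fibre T[:,0,0] = [0, 6] gives a = [0, 1] (primitive direction); the mode-2 fibre T[1,:,0] = [6, -4] gives b = [3, -2]; then c[k] = T[1,0,k] / (a[1]·b[0]) = [6, 6] / 3 = [2, 2].
Expanding [0, 1] (x) [3, -2] (x) [2, 2] reproduces all 8 entries of T, so T = [0, 1] (x) [3, -2] (x) [2, 2] and rank(T) ≤ 1.
These bounds meet, so rank(T) = 1.
Check entry T[1,0,1] = 6: (1)·(3)·(2) = 6.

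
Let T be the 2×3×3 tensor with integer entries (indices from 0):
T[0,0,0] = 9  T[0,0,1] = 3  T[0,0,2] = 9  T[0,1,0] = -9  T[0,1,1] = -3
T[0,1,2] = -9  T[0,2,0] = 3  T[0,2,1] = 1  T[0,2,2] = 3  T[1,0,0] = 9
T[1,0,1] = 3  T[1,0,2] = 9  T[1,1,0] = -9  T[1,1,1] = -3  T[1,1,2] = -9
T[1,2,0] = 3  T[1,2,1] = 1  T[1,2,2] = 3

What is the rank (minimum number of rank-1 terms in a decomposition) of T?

Lower bound: T ≠ 0 (e.g. T[0,0,0] = 9), so rank(T) ≥ 1.
Upper bound: if T = a ⊗ b ⊗ c then every fibre of T is a multiple of the corresponding factor, so read the factors off the fibres through the nonzero entry T[0,0,0] = 9.
The mode-1 fibre T[:,0,0] = [9, 9] gives a = [1, 1] (primitive direction); the mode-2 fibre T[0,:,0] = [9, -9, 3] gives b = [3, -3, 1]; then c[k] = T[0,0,k] / (a[0]·b[0]) = [9, 3, 9] / 3 = [3, 1, 3].
Expanding [1, 1] ⊗ [3, -3, 1] ⊗ [3, 1, 3] reproduces all 18 entries of T, so T = [1, 1] ⊗ [3, -3, 1] ⊗ [3, 1, 3] and rank(T) ≤ 1.
These bounds meet, so rank(T) = 1.

1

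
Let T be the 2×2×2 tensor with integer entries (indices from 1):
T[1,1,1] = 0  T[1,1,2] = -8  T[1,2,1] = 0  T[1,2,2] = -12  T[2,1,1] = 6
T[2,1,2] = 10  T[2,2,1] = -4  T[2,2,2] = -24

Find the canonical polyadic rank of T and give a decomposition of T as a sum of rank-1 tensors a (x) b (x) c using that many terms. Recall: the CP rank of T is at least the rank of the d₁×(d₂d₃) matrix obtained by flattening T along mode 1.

rank(T) = 2

Lower bound: the mode-2 unfolding of T (rows indexed by j, columns by (i,k) = (1,1), (1,2), (2,1), (2,2)) is [[0, -8, 6, 10], [0, -12, -4, -24]].
There the 2×2 minor on rows j ∈ {1, 2}, columns (i,k) ∈ {(1,2), (2,1)} is det [[-8, 6], [-12, -4]] = 104 ≠ 0, so this unfolding has rank ≥ 2; CP rank is at least every unfolding rank, so rank(T) ≥ 2. (This is only a lower bound: in general the CP rank may exceed every unfolding rank, so we still need to exhibit 2 rank-1 terms summing to T.)
Upper bound — finding two terms. Write S_k = T[:,:,k] for the frontal slices: S₁ = [[0, 0], [6, -4]], S₂ = [[-8, -12], [10, -24]].
If T = a₁ (x) b₁ (x) c₁ + a₂ (x) b₂ (x) c₂ then each S_k = c₁[k]·a₁b₁ᵀ + c₂[k]·a₂b₂ᵀ. S₁ and S₂ are linearly independent, so a₁b₁ᵀ and a₂b₂ᵀ must span the same plane of matrices: they are the rank-1 matrices of the form x·S₁ + y·S₂.
det(x·S₁ + y·S₂) is 104·xy + 312·y² = 104·(x + 3·y)(y), vanishing at (x:y) = (3:-1) and (1:0).
M₁ = 3·S₁ − S₂ = [[8, 12], [8, 12]] = 4·[1, 1][2, 3]ᵀ and M₂ = S₁ = [[0, 0], [6, -4]] = 2·[0, 1][3, -2]ᵀ, so take a₁ = [1, 1], b₁ = [2, 3], a₂ = [0, 1], b₂ = [3, -2].
Each slice is an integer combination of E₁ = a₁b₁ᵀ and E₂ = a₂b₂ᵀ: S₁ = 2·E₂, S₂ = −4·E₁ + 6·E₂; reading off coefficients, c₁ = [0, -4] and c₂ = [2, 6].
Hence T = [1, 1] (x) [2, 3] (x) [0, -4] + [0, 1] (x) [3, -2] (x) [2, 6], so rank(T) ≤ 2.
These bounds meet, so rank(T) = 2.
Check entry T[2,1,2] = 10: (1)·(2)·(-4) + (1)·(3)·(6) = 10.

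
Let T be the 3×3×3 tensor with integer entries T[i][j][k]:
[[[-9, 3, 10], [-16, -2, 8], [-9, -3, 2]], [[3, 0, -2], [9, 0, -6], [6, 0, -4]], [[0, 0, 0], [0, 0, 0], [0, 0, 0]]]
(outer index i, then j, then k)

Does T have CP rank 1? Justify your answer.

No

The mode-2 unfolding of T (rows indexed by j, columns by (i,k) = (0,0), (0,1), (0,2), (1,0), (1,1), (1,2), (2,0), (2,1), (2,2)) is [[-9, 3, 10, 3, 0, -2, 0, 0, 0], [-16, -2, 8, 9, 0, -6, 0, 0, 0], [-9, -3, 2, 6, 0, -4, 0, 0, 0]].
There the 2×2 minor on rows j ∈ {0, 1}, columns (i,k) ∈ {(0,0), (0,1)} is det [[-9, 3], [-16, -2]] = 66 ≠ 0, so this unfolding has rank ≥ 2; CP rank is at least every unfolding rank, so rank(T) ≥ 2.
In particular rank(T) ≥ 2 > 1, so T is not rank-1.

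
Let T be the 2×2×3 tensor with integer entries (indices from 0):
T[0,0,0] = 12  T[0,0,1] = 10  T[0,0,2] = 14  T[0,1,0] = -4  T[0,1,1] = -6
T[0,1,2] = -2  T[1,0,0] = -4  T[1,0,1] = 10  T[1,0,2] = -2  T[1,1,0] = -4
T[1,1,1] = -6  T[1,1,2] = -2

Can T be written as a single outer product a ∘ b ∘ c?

No

The mode-3 unfolding of T (rows indexed by k, columns by (i,j) = (0,0), (0,1), (1,0), (1,1)) is [[12, -4, -4, -4], [10, -6, 10, -6], [14, -2, -2, -2]].
There the 3×3 minor on rows k ∈ {0, 1, 2}, columns (i,j) ∈ {(0,0), (0,1), (1,0)} is det [[12, -4, -4], [10, -6, 10], [14, -2, -2]] = -512 ≠ 0, so this unfolding has rank ≥ 3; CP rank is at least every unfolding rank, so rank(T) ≥ 3.
In particular rank(T) ≥ 3 > 1, so T is not rank-1.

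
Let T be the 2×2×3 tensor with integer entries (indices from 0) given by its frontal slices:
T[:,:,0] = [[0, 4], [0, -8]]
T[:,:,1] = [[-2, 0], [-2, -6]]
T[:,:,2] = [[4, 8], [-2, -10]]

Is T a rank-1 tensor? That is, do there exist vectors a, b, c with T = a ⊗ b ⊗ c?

No

The mode-3 unfolding of T (rows indexed by k, columns by (i,j) = (0,0), (0,1), (1,0), (1,1)) is [[0, 4, 0, -8], [-2, 0, -2, -6], [4, 8, -2, -10]].
There the 3×3 minor on rows k ∈ {0, 1, 2}, columns (i,j) ∈ {(0,0), (0,1), (1,0)} is det [[0, 4, 0], [-2, 0, -2], [4, 8, -2]] = -48 ≠ 0, so this unfolding has rank ≥ 3; CP rank is at least every unfolding rank, so rank(T) ≥ 3.
In particular rank(T) ≥ 3 > 1, so T is not rank-1.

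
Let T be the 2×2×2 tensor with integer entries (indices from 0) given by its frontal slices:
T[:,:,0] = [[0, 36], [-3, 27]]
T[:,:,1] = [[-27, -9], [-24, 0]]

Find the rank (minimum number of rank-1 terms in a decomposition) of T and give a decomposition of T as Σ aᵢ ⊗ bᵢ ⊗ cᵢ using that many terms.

rank(T) = 2

Lower bound: in the mode-1 unfolding of T (rows indexed by i, columns by (j,k)) the 2×2 minor on rows i ∈ {0, 1}, columns (j,k) ∈ {(0,0), (0,1)} is det [[0, -27], [-3, -24]] = -81 ≠ 0, so that unfolding has rank ≥ 2 and hence rank(T) ≥ 2 (CP rank is at least every unfolding rank, though it can be larger).
Upper bound: with S_k = T[:,:,k], the two rank-1 terms a₁b₁ᵀ, a₂b₂ᵀ are the rank-1 members of the pencil x·S₀ + y·S₁.
det(x·S₀ + y·S₁) is 108·x² + 108·xy − 216·y² = 108·(x + 2·y)(x − y), vanishing at (x:y) = (2:-1) and (1:1).
M₁ = 2·S₀ − S₁ = [[27, 81], [18, 54]] = 9·[3, 2][1, 3]ᵀ and M₂ = S₀ + S₁ = [[-27, 27], [-27, 27]] = (-27)·[1, 1][1, -1]ᵀ, so take a₁ = [3, 2], b₁ = [1, 3], a₂ = [1, 1], b₂ = [1, -1].
Each slice is an integer combination of E₁ = a₁b₁ᵀ and E₂ = a₂b₂ᵀ: S₀ = 3·E₁ − 9·E₂, S₁ = −3·E₁ − 18·E₂; reading off coefficients, c₁ = [3, -3] and c₂ = [-9, -18].
Hence T = [3, 2] ⊗ [1, 3] ⊗ [3, -3] + [1, 1] ⊗ [1, -1] ⊗ [-9, -18], so rank(T) ≤ 2.
These bounds meet, so rank(T) = 2.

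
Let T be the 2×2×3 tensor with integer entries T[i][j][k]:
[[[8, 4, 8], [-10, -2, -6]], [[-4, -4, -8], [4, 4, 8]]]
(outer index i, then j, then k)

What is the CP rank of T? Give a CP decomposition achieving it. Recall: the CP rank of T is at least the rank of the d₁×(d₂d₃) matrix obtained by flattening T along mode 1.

rank(T) = 3

Lower bound: in the mode-3 unfolding of T (rows indexed by k, columns by (i,j)) the 3×3 minor on rows k ∈ {0, 1, 2}, columns (i,j) ∈ {(0,0), (0,1), (1,0)} is det [[8, -10, -4], [4, -2, -4], [8, -6, -8]] = -32 ≠ 0, so that unfolding has rank ≥ 3 and hence rank(T) ≥ 3 (CP rank is at least every unfolding rank, though it can be larger).
Upper bound: T is a sum of 3 rank-1 terms, T = [0, 1] ∘ [1, -1] ∘ [-4, -4, -8] + [1, 0] ∘ [0, 1] ∘ [-2, 2, 2] + [1, 0] ∘ [1, -1] ∘ [8, 4, 8] (written with every a and b primitive with positive leading entry and the scale carried by c; CP decompositions are not unique, and this one is verified by expanding entrywise), so rank(T) ≤ 3.
These bounds meet, so rank(T) = 3.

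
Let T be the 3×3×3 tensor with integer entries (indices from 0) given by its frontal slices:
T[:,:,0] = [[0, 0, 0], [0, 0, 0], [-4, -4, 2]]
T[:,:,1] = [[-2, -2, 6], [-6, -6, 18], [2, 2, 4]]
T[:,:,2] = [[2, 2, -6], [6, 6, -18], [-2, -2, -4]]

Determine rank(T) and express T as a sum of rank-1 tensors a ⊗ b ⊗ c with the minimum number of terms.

rank(T) = 2

Lower bound: the mode-1 unfolding of T (rows indexed by i, columns by (j,k) = (0,0), (0,1), (0,2), (1,0), (1,1), (1,2), (2,0), (2,1), (2,2)) is [[0, -2, 2, 0, -2, 2, 0, 6, -6], [0, -6, 6, 0, -6, 6, 0, 18, -18], [-4, 2, -2, -4, 2, -2, 2, 4, -4]].
There the 2×2 minor on rows i ∈ {0, 2}, columns (j,k) ∈ {(0,0), (0,1)} is det [[0, -2], [-4, 2]] = -8 ≠ 0, so this unfolding has rank ≥ 2; CP rank is at least every unfolding rank, so rank(T) ≥ 2. (This is only a lower bound: in general the CP rank may exceed every unfolding rank, so we still need to exhibit 2 rank-1 terms summing to T.)
Upper bound — finding two terms. Write S_k = T[:,:,k] for the frontal slices: S₀ = [[0, 0, 0], [0, 0, 0], [-4, -4, 2]], S₁ = [[-2, -2, 6], [-6, -6, 18], [2, 2, 4]], S₂ = [[2, 2, -6], [6, 6, -18], [-2, -2, -4]].
If T = a₁ ⊗ b₁ ⊗ c₁ + a₂ ⊗ b₂ ⊗ c₂ then each S_k = c₁[k]·a₁b₁ᵀ + c₂[k]·a₂b₂ᵀ. S₀ and S₁ are linearly independent, so a₁b₁ᵀ and a₂b₂ᵀ must span the same plane of matrices: they are the rank-1 matrices of the form x·S₀ + y·S₁.
The 2×2 minor of x·S₀ + y·S₁ on rows {0,2}, columns {0,2} is 20·xy − 20·y² = 20·(x − y)(y), vanishing at (x:y) = (1:1) and (1:0).
M₁ = S₀ + S₁ = [[-2, -2, 6], [-6, -6, 18], [-2, -2, 6]] = (-2)·[1, 3, 1][1, 1, -3]ᵀ and M₂ = S₀ = [[0, 0, 0], [0, 0, 0], [-4, -4, 2]] = (-2)·[0, 0, 1][2, 2, -1]ᵀ, so take a₁ = [1, 3, 1], b₁ = [1, 1, -3], a₂ = [0, 0, 1], b₂ = [2, 2, -1].
Each slice is an integer combination of E₁ = a₁b₁ᵀ and E₂ = a₂b₂ᵀ: S₀ = −2·E₂, S₁ = −2·E₁ + 2·E₂, S₂ = 2·E₁ − 2·E₂; reading off coefficients, c₁ = [0, -2, 2] and c₂ = [-2, 2, -2].
Hence T = [1, 3, 1] ⊗ [1, 1, -3] ⊗ [0, -2, 2] + [0, 0, 1] ⊗ [2, 2, -1] ⊗ [-2, 2, -2], so rank(T) ≤ 2.
These bounds meet, so rank(T) = 2.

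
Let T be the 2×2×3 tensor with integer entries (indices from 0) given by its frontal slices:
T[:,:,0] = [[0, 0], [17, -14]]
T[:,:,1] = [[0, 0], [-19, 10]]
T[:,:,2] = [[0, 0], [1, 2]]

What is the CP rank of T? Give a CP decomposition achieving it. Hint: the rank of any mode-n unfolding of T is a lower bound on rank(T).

rank(T) = 2

Lower bound: the mode-2 unfolding of T (rows indexed by j, columns by (i,k) = (0,0), (0,1), (0,2), (1,0), (1,1), (1,2)) is [[0, 0, 0, 17, -19, 1], [0, 0, 0, -14, 10, 2]].
There the 2×2 minor on rows j ∈ {0, 1}, columns (i,k) ∈ {(1,0), (1,1)} is det [[17, -19], [-14, 10]] = -96 ≠ 0, so this unfolding has rank ≥ 2; CP rank is at least every unfolding rank, so rank(T) ≥ 2. (This is only a lower bound: in general the CP rank may exceed every unfolding rank, so we still need to exhibit 2 rank-1 terms summing to T.)
Upper bound — finding two terms. Every mode-1 slice of T is a multiple of one matrix: T[i,:,:] = a[i]·M with a = [0, 1] and M = [[17, -19, 1], [-14, 10, 2]] (rows indexed by j, columns by k). So it suffices to write M as a sum of two rank-1 matrices.
Splitting M by its rows (j = 0, 1), M = [1, 0][17, -19, 1]ᵀ + [0, 1][-14, 10, 2]ᵀ.
Hence T = [0, 1] ∘ [1, 0] ∘ [17, -19, 1] + [0, 1] ∘ [0, 1] ∘ [-14, 10, 2], so rank(T) ≤ 2.
These bounds meet, so rank(T) = 2.
Check entry T[1,0,1] = -19: (1)·(1)·(-19) + (1)·(0)·(10) = -19.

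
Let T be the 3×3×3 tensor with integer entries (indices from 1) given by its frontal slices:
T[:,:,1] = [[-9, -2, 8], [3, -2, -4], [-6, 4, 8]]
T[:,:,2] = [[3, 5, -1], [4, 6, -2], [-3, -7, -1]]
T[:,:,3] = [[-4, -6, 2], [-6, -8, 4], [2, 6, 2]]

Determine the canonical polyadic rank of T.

3

Lower bound: the mode-2 unfolding of T (rows indexed by j, columns by (i,k) = (1,1), (1,2), (1,3), (2,1), (2,2), (2,3), (3,1), (3,2), (3,3)) is [[-9, 3, -4, 3, 4, -6, -6, -3, 2], [-2, 5, -6, -2, 6, -8, 4, -7, 6], [8, -1, 2, -4, -2, 4, 8, -1, 2]].
There the 3×3 minor on rows j ∈ {1, 2, 3}, columns (i,k) ∈ {(1,1), (1,2), (1,3)} is det [[-9, 3, -4], [-2, 5, -6], [8, -1, 2]] = -16 ≠ 0, so this unfolding has rank ≥ 3; CP rank is at least every unfolding rank, so rank(T) ≥ 3. (This is only a lower bound: in general the CP rank may exceed every unfolding rank, so we still need to exhibit 3 rank-1 terms summing to T.)
Upper bound: T is a sum of 3 rank-1 terms, T = [1, 1, -2] ⊗ [1, 2, 0] ⊗ [-1, 2, -2] + [1, 2, 1] ⊗ [1, 1, -1] ⊗ [0, 1, -2] + [2, -1, 2] ⊗ [1, 0, -1] ⊗ [-4, 0, 0] (written with every a and b primitive with positive leading entry and the scale carried by c; CP decompositions are not unique, and this one is verified by expanding entrywise), so rank(T) ≤ 3.
These bounds meet, so rank(T) = 3.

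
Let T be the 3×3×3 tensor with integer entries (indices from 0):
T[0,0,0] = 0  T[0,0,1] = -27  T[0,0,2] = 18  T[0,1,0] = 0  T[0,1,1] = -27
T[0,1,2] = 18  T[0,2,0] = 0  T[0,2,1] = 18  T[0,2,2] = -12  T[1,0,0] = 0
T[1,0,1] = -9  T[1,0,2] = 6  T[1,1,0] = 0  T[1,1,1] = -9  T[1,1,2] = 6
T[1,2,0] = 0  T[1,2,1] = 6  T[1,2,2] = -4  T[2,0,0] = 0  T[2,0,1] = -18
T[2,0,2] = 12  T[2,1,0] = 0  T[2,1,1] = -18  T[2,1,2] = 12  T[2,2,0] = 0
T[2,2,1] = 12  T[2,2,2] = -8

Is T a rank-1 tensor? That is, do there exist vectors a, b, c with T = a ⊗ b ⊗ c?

Yes

If T = a ⊗ b ⊗ c then every fibre of T is a multiple of the corresponding factor, so read the factors off the fibres through the nonzero entry T[0,0,1] = -27.
The mode-1 fibre T[:,0,1] = [-27, -9, -18] gives a = [3, 1, 2] (primitive direction); the mode-2 fibre T[0,:,1] = [-27, -27, 18] gives b = [3, 3, -2]; then c[k] = T[0,0,k] / (a[0]·b[0]) = [0, -27, 18] / 9 = [0, -3, 2].
Expanding [3, 1, 2] ⊗ [3, 3, -2] ⊗ [0, -3, 2] reproduces all 27 entries of T, so T = [3, 1, 2] ⊗ [3, 3, -2] ⊗ [0, -3, 2] and rank(T) ≤ 1.
Equivalently every frontal slice T[:,:,k] is c[k] times the rank-1 matrix [3, 1, 2] ⊗ [3, 3, -2]. So T has rank 1 (it is nonzero).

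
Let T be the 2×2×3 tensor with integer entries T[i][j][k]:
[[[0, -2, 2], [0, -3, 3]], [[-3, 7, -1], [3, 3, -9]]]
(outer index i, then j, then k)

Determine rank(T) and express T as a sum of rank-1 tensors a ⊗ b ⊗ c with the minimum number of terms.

Lower bound: in the mode-3 unfolding of T (rows indexed by k, columns by (i,j)) the 2×2 minor on rows k ∈ {0, 1}, columns (i,j) ∈ {(0,0), (1,0)} is det [[0, -3], [-2, 7]] = -6 ≠ 0, so that unfolding has rank ≥ 2 and hence rank(T) ≥ 2 (CP rank is at least every unfolding rank, though it can be larger).
Upper bound: with S_k = T[:,:,k], the two rank-1 terms a₁b₁ᵀ, a₂b₂ᵀ are the rank-1 members of the pencil x·S₀ + y·S₁.
det(x·S₀ + y·S₁) is −15·xy + 15·y² = (-15)·(x − y)(y), vanishing at (x:y) = (1:1) and (1:0).
M₁ = S₀ + S₁ = [[-2, -3], [4, 6]] = −[1, -2][2, 3]ᵀ and M₂ = S₀ = [[0, 0], [-3, 3]] = (-3)·[0, 1][1, -1]ᵀ, so take a₁ = [1, -2], b₁ = [2, 3], a₂ = [0, 1], b₂ = [1, -1].
Each slice is an integer combination of E₁ = a₁b₁ᵀ and E₂ = a₂b₂ᵀ: S₀ = −3·E₂, S₁ = −E₁ + 3·E₂, S₂ = E₁ + 3·E₂; reading off coefficients, c₁ = [0, -1, 1] and c₂ = [-3, 3, 3].
Hence T = [1, -2] ⊗ [2, 3] ⊗ [0, -1, 1] + [0, 1] ⊗ [1, -1] ⊗ [-3, 3, 3], so rank(T) ≤ 2.
These bounds meet, so rank(T) = 2.

rank(T) = 2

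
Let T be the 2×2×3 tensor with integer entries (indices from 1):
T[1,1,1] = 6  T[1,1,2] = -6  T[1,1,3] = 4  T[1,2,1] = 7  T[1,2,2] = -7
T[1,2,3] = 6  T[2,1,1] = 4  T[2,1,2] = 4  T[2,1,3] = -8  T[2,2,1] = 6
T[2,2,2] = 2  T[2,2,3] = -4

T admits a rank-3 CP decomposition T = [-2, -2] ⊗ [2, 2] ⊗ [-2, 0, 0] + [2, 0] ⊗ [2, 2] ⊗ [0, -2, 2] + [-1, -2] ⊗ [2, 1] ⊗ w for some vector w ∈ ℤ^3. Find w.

Subtract the known terms from T to get the rank-1 residual R = [-1, -2] ⊗ [2, 1] ⊗ w, so R[i,j,k] = a[i]·b[j]·w[k]. Pick indices with nonzero a[1]·b[1] = (-1)·(2) = -2. Only the fibre through (1,1,·) is needed: R[1,1,:] = T[1,1,:] − Σₗ aₗ[1]bₗ[1]cₗ = [6, -6, 4] − (-2)·(2)·[-2, 0, 0] − (2)·(2)·[0, -2, 2] = [-2, 2, -4]. Then w[k] = R[1,1,k] / -2 for each k, giving w = [-2, 2, -4] / -2 = [1, -1, 2].

w = [1, -1, 2]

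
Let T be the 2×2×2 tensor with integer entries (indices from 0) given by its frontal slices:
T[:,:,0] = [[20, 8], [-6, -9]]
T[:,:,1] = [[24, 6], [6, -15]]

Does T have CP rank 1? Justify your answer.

The mode-1 unfolding of T (rows indexed by i, columns by (j,k) = (0,0), (0,1), (1,0), (1,1)) is [[20, 24, 8, 6], [-6, 6, -9, -15]].
There the 2×2 minor on rows i ∈ {0, 1}, columns (j,k) ∈ {(0,0), (0,1)} is det [[20, 24], [-6, 6]] = 264 ≠ 0, so this unfolding has rank ≥ 2; CP rank is at least every unfolding rank, so rank(T) ≥ 2.
In particular rank(T) ≥ 2 > 1, so T is not rank-1.

No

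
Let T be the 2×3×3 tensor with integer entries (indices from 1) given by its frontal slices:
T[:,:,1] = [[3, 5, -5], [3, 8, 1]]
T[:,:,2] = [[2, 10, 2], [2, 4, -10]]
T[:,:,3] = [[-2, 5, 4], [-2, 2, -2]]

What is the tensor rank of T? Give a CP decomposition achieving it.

rank(T) = 3

Lower bound: in the mode-2 unfolding of T (rows indexed by j, columns by (i,k)) the 3×3 minor on rows j ∈ {1, 2, 3}, columns (i,k) ∈ {(1,1), (1,2), (1,3)} is det [[3, 2, -2], [5, 10, 5], [-5, 2, 4]] = -120 ≠ 0, so that unfolding has rank ≥ 3 and hence rank(T) ≥ 3 (CP rank is at least every unfolding rank, though it can be larger).
Upper bound: T is a sum of 3 rank-1 terms, T = (1, -2) ⊗ (0, 1, 2) ⊗ (-1, 2, 1) + (1, 1) ⊗ (1, -2, -1) ⊗ (-1, -2, -2) + (1, 1) ⊗ (1, 1, -1) ⊗ (4, 4, 0) (written with every a and b primitive with positive leading entry and the scale carried by c; CP decompositions are not unique, and this one is verified by expanding entrywise), so rank(T) ≤ 3.
These bounds meet, so rank(T) = 3.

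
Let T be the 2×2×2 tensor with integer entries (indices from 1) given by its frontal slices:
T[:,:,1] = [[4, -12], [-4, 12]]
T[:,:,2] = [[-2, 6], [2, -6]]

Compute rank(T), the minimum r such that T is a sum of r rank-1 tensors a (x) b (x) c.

Lower bound: T ≠ 0 (e.g. T[1,1,1] = 4), so rank(T) ≥ 1.
Upper bound: if T = a (x) b (x) c then every fibre of T is a multiple of the corresponding factor, so read the factors off the fibres through the nonzero entry T[1,1,1] = 4.
The mode-1 fibre T[:,1,1] = [4, -4] gives a = [1, -1] (primitive direction); the mode-2 fibre T[1,:,1] = [4, -12] gives b = [1, -3]; then c[k] = T[1,1,k] / (a[1]·b[1]) = [4, -2] / 1 = [4, -2].
Expanding [1, -1] (x) [1, -3] (x) [4, -2] reproduces all 8 entries of T, so T = [1, -1] (x) [1, -3] (x) [4, -2] and rank(T) ≤ 1.
These bounds meet, so rank(T) = 1.

1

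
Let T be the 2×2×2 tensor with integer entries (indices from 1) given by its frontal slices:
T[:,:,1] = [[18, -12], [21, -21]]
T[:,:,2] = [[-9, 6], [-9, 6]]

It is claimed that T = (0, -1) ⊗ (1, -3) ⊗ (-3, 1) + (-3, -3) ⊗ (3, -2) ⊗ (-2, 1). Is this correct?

No

Reconstruct entry (2,1,2) from the claimed factors: Σₗ aₗ[2]bₗ[1]cₗ[2] = (-1)·(1)·(1) + (-3)·(3)·(1) = -10, but T[2,1,2] = -9. The claim is false.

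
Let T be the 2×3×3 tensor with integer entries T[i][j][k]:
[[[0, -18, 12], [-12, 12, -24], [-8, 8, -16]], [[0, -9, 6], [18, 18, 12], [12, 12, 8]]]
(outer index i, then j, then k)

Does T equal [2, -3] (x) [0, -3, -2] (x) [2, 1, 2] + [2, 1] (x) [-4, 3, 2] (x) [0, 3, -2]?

Reconstruct entry (0,0,1) from the claimed factors: Σₗ aₗ[0]bₗ[0]cₗ[1] = (2)·(0)·(1) + (2)·(-4)·(3) = -24, but T[0,0,1] = -18. The claim is false.

No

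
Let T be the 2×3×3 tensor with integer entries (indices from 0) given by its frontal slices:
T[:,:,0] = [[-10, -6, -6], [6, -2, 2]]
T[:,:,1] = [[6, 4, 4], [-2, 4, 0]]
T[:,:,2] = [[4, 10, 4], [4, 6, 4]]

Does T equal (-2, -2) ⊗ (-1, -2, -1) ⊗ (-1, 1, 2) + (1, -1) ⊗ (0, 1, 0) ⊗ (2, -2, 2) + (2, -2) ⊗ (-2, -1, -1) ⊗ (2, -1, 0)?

Reconstruct entrywise from the claimed factors. For example, T[1,1,1] = 4 and Σₗ aₗ[1]bₗ[1]cₗ[1] = (-2)·(-2)·(1) + (-1)·(1)·(-2) + (-2)·(-1)·(-1) = 4; checking all 18 entries, every one matches. The claim holds.

Yes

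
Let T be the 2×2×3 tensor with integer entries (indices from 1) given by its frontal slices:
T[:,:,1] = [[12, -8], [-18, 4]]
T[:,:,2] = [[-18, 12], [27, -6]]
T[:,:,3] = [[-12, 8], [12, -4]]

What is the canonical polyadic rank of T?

2

Lower bound: the mode-3 unfolding of T (rows indexed by k, columns by (i,j) = (1,1), (1,2), (2,1), (2,2)) is [[12, -8, -18, 4], [-18, 12, 27, -6], [-12, 8, 12, -4]].
There the 2×2 minor on rows k ∈ {1, 3}, columns (i,j) ∈ {(1,1), (2,1)} is det [[12, -18], [-12, 12]] = -72 ≠ 0, so this unfolding has rank ≥ 2; CP rank is at least every unfolding rank, so rank(T) ≥ 2. (Flattening ranks never certify an upper bound on CP rank; for that we must actually write T with 2 rank-1 terms.)
Upper bound — finding two terms. Write S_k = T[:,:,k] for the frontal slices: S₁ = [[12, -8], [-18, 4]], S₂ = [[-18, 12], [27, -6]], S₃ = [[-12, 8], [12, -4]].
If T = a₁ ⊗ b₁ ⊗ c₁ + a₂ ⊗ b₂ ⊗ c₂ then each S_k = c₁[k]·a₁b₁ᵀ + c₂[k]·a₂b₂ᵀ. S₁ and S₃ are linearly independent, so a₁b₁ᵀ and a₂b₂ᵀ must span the same plane of matrices: they are the rank-1 matrices of the form x·S₁ + y·S₃.
det(x·S₁ + y·S₃) is −96·x² + 144·xy − 48·y² = (-48)·(2·x − y)(x − y), vanishing at (x:y) = (1:2) and (1:1).
M₁ = S₁ + 2·S₃ = [[-12, 8], [6, -4]] = (-2)·[2, -1][3, -2]ᵀ and M₂ = S₁ + S₃ = [[0, 0], [-6, 0]] = (-6)·[0, 1][1, 0]ᵀ, so take a₁ = [2, -1], b₁ = [3, -2], a₂ = [0, 1], b₂ = [1, 0].
Each slice is an integer combination of E₁ = a₁b₁ᵀ and E₂ = a₂b₂ᵀ: S₁ = 2·E₁ − 12·E₂, S₂ = −3·E₁ + 18·E₂, S₃ = −2·E₁ + 6·E₂; reading off coefficients, c₁ = [2, -3, -2] and c₂ = [-12, 18, 6].
Hence T = [2, -1] ⊗ [3, -2] ⊗ [2, -3, -2] + [0, 1] ⊗ [1, 0] ⊗ [-12, 18, 6], so rank(T) ≤ 2.
These bounds meet, so rank(T) = 2.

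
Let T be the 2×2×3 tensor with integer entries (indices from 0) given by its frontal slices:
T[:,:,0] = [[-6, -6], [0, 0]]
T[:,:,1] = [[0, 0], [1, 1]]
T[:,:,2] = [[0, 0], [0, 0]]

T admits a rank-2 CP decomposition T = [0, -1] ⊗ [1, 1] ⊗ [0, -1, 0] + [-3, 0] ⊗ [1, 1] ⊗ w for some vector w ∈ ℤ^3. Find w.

Subtract the known terms from T to get the rank-1 residual R = [-3, 0] ⊗ [1, 1] ⊗ w, so R[i,j,k] = a[i]·b[j]·w[k]. Pick indices with nonzero a[0]·b[0] = (-3)·(1) = -3. Only the fibre through (0,0,·) is needed: R[0,0,:] = T[0,0,:] − Σₗ aₗ[0]bₗ[0]cₗ = [-6, 0, 0] − (0)·(1)·[0, -1, 0] = [-6, 0, 0]. Then w[k] = R[0,0,k] / -3 for each k, giving w = [-6, 0, 0] / -3 = [2, 0, 0].

w = [2, 0, 0]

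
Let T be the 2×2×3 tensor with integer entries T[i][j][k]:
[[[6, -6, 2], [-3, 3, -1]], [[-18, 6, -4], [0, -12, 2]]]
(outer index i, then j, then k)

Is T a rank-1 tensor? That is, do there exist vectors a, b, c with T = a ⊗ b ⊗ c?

The mode-2 unfolding of T (rows indexed by j, columns by (i,k) = (0,0), (0,1), (0,2), (1,0), (1,1), (1,2)) is [[6, -6, 2, -18, 6, -4], [-3, 3, -1, 0, -12, 2]].
There the 2×2 minor on rows j ∈ {0, 1}, columns (i,k) ∈ {(0,0), (1,0)} is det [[6, -18], [-3, 0]] = -54 ≠ 0, so this unfolding has rank ≥ 2; CP rank is at least every unfolding rank, so rank(T) ≥ 2.
In particular rank(T) ≥ 2 > 1, so T is not rank-1.

No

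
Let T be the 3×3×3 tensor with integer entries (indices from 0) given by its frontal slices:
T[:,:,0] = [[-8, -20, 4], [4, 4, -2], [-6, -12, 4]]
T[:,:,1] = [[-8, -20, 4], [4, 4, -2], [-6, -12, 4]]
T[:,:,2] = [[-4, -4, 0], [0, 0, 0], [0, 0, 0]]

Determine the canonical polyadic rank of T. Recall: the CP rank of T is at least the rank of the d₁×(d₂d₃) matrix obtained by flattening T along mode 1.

3

Lower bound: the mode-2 unfolding of T (rows indexed by j, columns by (i,k) = (0,0), (0,1), (0,2), (1,0), (1,1), (1,2), (2,0), (2,1), (2,2)) is [[-8, -8, -4, 4, 4, 0, -6, -6, 0], [-20, -20, -4, 4, 4, 0, -12, -12, 0], [4, 4, 0, -2, -2, 0, 4, 4, 0]].
There the 3×3 minor on rows j ∈ {0, 1, 2}, columns (i,k) ∈ {(0,0), (0,2), (1,0)} is det [[-8, -4, 4], [-20, -4, 4], [4, 0, -2]] = 96 ≠ 0, so this unfolding has rank ≥ 3; CP rank is at least every unfolding rank, so rank(T) ≥ 3. (Unfolding ranks only ever bound the CP rank from below — rank(T) can be strictly larger than all of them — so the matching upper bound has to come from an explicit 3-term decomposition.)
Upper bound: T is a sum of 3 rank-1 terms, T = (1, 0, 0) ∘ (1, 1, 0) ∘ (-4, -4, -4) + (2, -1, 2) ∘ (2, 2, -1) ∘ (-2, -2, 0) + (2, 0, 1) ∘ (1, -2, 0) ∘ (2, 2, 0) (one valid choice — decompositions are not unique — normalised so each a, b is primitive with positive first nonzero entry; check it by expanding all entries), so rank(T) ≤ 3.
These bounds meet, so rank(T) = 3.
Check entry T[0,2,1] = 4: (1)·(0)·(-4) + (2)·(-1)·(-2) + (2)·(0)·(2) = 4.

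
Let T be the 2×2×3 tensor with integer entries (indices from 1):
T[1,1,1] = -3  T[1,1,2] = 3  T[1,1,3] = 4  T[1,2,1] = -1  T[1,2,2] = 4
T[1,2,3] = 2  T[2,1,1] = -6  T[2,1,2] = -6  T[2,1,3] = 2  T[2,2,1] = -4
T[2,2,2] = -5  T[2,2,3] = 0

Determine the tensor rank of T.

Lower bound: the mode-3 unfolding of T (rows indexed by k, columns by (i,j) = (1,1), (1,2), (2,1), (2,2)) is [[-3, -1, -6, -4], [3, 4, -6, -5], [4, 2, 2, 0]].
There the 3×3 minor on rows k ∈ {1, 2, 3}, columns (i,j) ∈ {(1,1), (1,2), (2,1)} is det [[-3, -1, -6], [3, 4, -6], [4, 2, 2]] = 30 ≠ 0, so this unfolding has rank ≥ 3; CP rank is at least every unfolding rank, so rank(T) ≥ 3. (This is only a lower bound: in general the CP rank may exceed every unfolding rank, so we still need to exhibit 3 rank-1 terms summing to T.)
Upper bound: T is a sum of 3 rank-1 terms, T = [1, -1] (x) [1, 1] (x) [2, 4, 2] + [1, 0] (x) [1, 1] (x) [-1, 1, -2] + [1, 1] (x) [2, 1] (x) [-2, -1, 2] (written with every a and b primitive with positive leading entry and the scale carried by c; CP decompositions are not unique, and this one is verified by expanding entrywise), so rank(T) ≤ 3.
These bounds meet, so rank(T) = 3.

3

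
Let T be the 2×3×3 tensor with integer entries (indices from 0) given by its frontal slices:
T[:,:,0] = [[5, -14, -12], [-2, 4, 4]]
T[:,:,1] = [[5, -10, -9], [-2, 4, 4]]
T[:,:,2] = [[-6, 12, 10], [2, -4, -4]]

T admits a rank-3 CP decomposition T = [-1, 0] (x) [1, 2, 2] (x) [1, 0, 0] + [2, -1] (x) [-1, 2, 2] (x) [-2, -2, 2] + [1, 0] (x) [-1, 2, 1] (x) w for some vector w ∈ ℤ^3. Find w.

w = [-2, -1, 2]

Subtract the known terms from T to get the rank-1 residual R = [1, 0] (x) [-1, 2, 1] (x) w, so R[i,j,k] = a[i]·b[j]·w[k]. Pick indices with nonzero a[0]·b[0] = (1)·(-1) = -1. Only the fibre through (0,0,·) is needed: R[0,0,:] = T[0,0,:] − Σₗ aₗ[0]bₗ[0]cₗ = [5, 5, -6] − (-1)·(1)·[1, 0, 0] − (2)·(-1)·[-2, -2, 2] = [2, 1, -2]. Then w[k] = R[0,0,k] / -1 for each k, giving w = [2, 1, -2] / -1 = [-2, -1, 2].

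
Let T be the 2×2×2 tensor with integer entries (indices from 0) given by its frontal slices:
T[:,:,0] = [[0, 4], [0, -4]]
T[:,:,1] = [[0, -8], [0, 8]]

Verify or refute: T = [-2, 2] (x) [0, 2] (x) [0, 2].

Reconstruct entry (0,1,0) from the claimed factors: Σₗ aₗ[0]bₗ[1]cₗ[0] = (-2)·(2)·(0) = 0, but T[0,1,0] = 4. The claim is false.

No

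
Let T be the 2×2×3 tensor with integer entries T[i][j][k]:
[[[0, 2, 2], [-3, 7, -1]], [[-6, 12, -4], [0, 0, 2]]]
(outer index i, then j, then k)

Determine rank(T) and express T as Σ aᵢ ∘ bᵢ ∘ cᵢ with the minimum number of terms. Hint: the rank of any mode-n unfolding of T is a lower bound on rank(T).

Lower bound: the mode-3 unfolding of T (rows indexed by k, columns by (i,j) = (0,0), (0,1), (1,0), (1,1)) is [[0, -3, -6, 0], [2, 7, 12, 0], [2, -1, -4, 2]].
There the 3×3 minor on rows k ∈ {0, 1, 2}, columns (i,j) ∈ {(0,0), (0,1), (1,1)} is det [[0, -3, 0], [2, 7, 0], [2, -1, 2]] = 12 ≠ 0, so this unfolding has rank ≥ 3; CP rank is at least every unfolding rank, so rank(T) ≥ 3. (Unfolding ranks only ever bound the CP rank from below — rank(T) can be strictly larger than all of them — so the matching upper bound has to come from an explicit 3-term decomposition.)
Upper bound: T is a sum of 3 rank-1 terms, T = [1, -2] ∘ [2, -1] ∘ [1, -2, 1] + [1, 0] ∘ [2, 1] ∘ [0, 1, 0] + [1, 1] ∘ [1, 1] ∘ [-2, 4, 0] (written with every a and b primitive with positive leading entry and the scale carried by c; CP decompositions are not unique, and this one is verified by expanding entrywise), so rank(T) ≤ 3.
These bounds meet, so rank(T) = 3.
Check entry T[1,1,0] = 0: (-2)·(-1)·(1) + (0)·(1)·(0) + (1)·(1)·(-2) = 0.

rank(T) = 3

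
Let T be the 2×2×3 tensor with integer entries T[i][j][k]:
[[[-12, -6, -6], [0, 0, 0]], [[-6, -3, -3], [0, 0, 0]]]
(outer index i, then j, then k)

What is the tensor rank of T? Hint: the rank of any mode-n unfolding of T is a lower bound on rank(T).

Lower bound: T ≠ 0 (e.g. T[0,0,0] = -12), so rank(T) ≥ 1.
Upper bound: if T = a ⊗ b ⊗ c then every fibre of T is a multiple of the corresponding factor, so read the factors off the fibres through the nonzero entry T[0,0,0] = -12.
The mode-1 fibre T[:,0,0] = [-12, -6] gives a = [2, 1] (primitive direction); the mode-2 fibre T[0,:,0] = [-12, 0] gives b = [1, 0]; then c[k] = T[0,0,k] / (a[0]·b[0]) = [-12, -6, -6] / 2 = [-6, -3, -3].
Expanding [2, 1] ⊗ [1, 0] ⊗ [-6, -3, -3] reproduces all 12 entries of T, so T = [2, 1] ⊗ [1, 0] ⊗ [-6, -3, -3] and rank(T) ≤ 1.
These bounds meet, so rank(T) = 1.

1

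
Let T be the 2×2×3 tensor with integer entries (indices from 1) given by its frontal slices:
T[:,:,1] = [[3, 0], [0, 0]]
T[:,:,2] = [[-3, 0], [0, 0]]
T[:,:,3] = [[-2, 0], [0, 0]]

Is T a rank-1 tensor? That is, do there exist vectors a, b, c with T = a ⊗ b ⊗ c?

Yes

The mode-1 fibre T[:,1,1] = [3, 0] gives a = [1, 0] (primitive direction); the mode-2 fibre T[1,:,1] = [3, 0] gives b = [1, 0]; then c[k] = T[1,1,k] / (a[1]·b[1]) = [3, -3, -2] / 1 = [3, -3, -2].
Expanding [1, 0] ⊗ [1, 0] ⊗ [3, -3, -2] reproduces all 12 entries of T, so T = [1, 0] ⊗ [1, 0] ⊗ [3, -3, -2] and rank(T) ≤ 1.
Equivalently every frontal slice T[:,:,k] is c[k] times the rank-1 matrix [1, 0] ⊗ [1, 0]. So T has rank 1 (it is nonzero).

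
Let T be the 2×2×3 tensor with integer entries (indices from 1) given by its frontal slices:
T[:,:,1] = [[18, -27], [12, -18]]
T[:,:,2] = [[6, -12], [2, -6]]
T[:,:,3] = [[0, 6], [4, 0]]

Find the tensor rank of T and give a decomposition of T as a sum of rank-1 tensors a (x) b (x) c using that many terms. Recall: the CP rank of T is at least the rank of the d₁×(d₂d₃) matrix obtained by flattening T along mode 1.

Lower bound: in the mode-3 unfolding of T (rows indexed by k, columns by (i,j)) the 2×2 minor on rows k ∈ {1, 2}, columns (i,j) ∈ {(1,1), (1,2)} is det [[18, -27], [6, -12]] = -54 ≠ 0, so that unfolding has rank ≥ 2 and hence rank(T) ≥ 2 (CP rank is at least every unfolding rank, though it can be larger).
Upper bound: with S_k = T[:,:,k], the two rank-1 terms a₁b₁ᵀ, a₂b₂ᵀ are the rank-1 members of the pencil x·S₁ + y·S₂.
det(x·S₁ + y·S₂) is −18·xy − 12·y² = (-6)·(3·x + 2·y)(y), vanishing at (x:y) = (2:-3) and (1:0).
M₁ = 2·S₁ − 3·S₂ = [[18, -18], [18, -18]] = 18·[1, 1][1, -1]ᵀ and M₂ = S₁ = [[18, -27], [12, -18]] = 3·[3, 2][2, -3]ᵀ, so take a₁ = [1, 1], b₁ = [1, -1], a₂ = [3, 2], b₂ = [2, -3].
Each slice is an integer combination of E₁ = a₁b₁ᵀ and E₂ = a₂b₂ᵀ: S₁ = 3·E₂, S₂ = −6·E₁ + 2·E₂, S₃ = 12·E₁ − 2·E₂; reading off coefficients, c₁ = [0, -6, 12] and c₂ = [3, 2, -2].
Hence T = [1, 1] (x) [1, -1] (x) [0, -6, 12] + [3, 2] (x) [2, -3] (x) [3, 2, -2], so rank(T) ≤ 2.
These bounds meet, so rank(T) = 2.

rank(T) = 2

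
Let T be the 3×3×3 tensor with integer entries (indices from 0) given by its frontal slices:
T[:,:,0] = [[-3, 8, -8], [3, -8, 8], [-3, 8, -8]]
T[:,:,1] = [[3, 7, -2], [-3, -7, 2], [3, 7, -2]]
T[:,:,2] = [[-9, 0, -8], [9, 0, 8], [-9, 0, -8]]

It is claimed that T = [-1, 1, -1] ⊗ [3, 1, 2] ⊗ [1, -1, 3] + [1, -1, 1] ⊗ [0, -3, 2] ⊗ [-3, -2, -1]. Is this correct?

Reconstruct entrywise from the claimed factors. For example, T[1,1,1] = -7 and Σₗ aₗ[1]bₗ[1]cₗ[1] = (1)·(1)·(-1) + (-1)·(-3)·(-2) = -7; checking all 27 entries, every one matches. The claim holds.

Yes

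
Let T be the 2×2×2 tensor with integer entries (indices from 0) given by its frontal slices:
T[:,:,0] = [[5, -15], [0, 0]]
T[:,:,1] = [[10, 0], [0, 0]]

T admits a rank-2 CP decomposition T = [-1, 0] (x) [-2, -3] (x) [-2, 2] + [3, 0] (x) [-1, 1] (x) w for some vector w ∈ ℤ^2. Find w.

Subtract the known terms from T to get the rank-1 residual R = [3, 0] (x) [-1, 1] (x) w, so R[i,j,k] = a[i]·b[j]·w[k]. Pick indices with nonzero a[0]·b[0] = (3)·(-1) = -3. Only the fibre through (0,0,·) is needed: R[0,0,:] = T[0,0,:] − Σₗ aₗ[0]bₗ[0]cₗ = [5, 10] − (-1)·(-2)·[-2, 2] = [9, 6]. Then w[k] = R[0,0,k] / -3 for each k, giving w = [9, 6] / -3 = [-3, -2].

w = [-3, -2]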